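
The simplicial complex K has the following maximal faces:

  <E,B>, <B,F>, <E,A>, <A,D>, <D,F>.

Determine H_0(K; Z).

H_0 = Z.

Order the vertices as A < B < D < E < F. Listing each simplex with vertices in this order, K has dimension 1 with simplices:

  0-simplices (5): A, B, D, E, F
  1-simplices (5): AD, AE, BE, BF, DF

Hence C_0 ≅ Z^5, C_1 ≅ Z^5.

The boundary map ∂_1: C_1 → C_0 sends each edge [p,q] (with p < q) to q − p. For instance
  ∂BE = E − B.
The 5×5 boundary matrix has rank 4 and Smith normal form diag(1,1,1,1).

Computing H_k = (kernel of ∂_k) / (image of ∂_{k+1}):

  H_0: rank C_0 − rank ∂_1 = 5 − 4 = 1, and the invariant factors of ∂_1 are all 1, so H_0 = Z.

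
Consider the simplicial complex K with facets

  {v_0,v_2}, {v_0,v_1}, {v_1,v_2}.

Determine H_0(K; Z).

H_0 = Z.

Fix the vertex order v_0 < v_1 < v_2 and write every simplex with vertices in increasing order. Then dim K = 1 and the simplices of K are:

  0-simplices (3): [v_0], [v_1], [v_2]
  1-simplices (3): [v_0,v_1], [v_0,v_2], [v_1,v_2]

Hence C_0 ≅ Z^3, C_1 ≅ Z^3.

∂_1: C_1 → C_0 is given by ∂[p,q] = [q] − [p].
The 3×3 boundary matrix has rank 2 and Smith normal form diag(1,1).

From H_k ≅ ker(∂_k) / im(∂_{k+1}) we obtain:

  H_0: rank C_0 − rank ∂_1 = 3 − 2 = 1, and the invariant factors of ∂_1 are all 1, so H_0 ≅ Z.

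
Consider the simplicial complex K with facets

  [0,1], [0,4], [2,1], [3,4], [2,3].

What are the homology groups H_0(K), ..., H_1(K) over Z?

Fix the vertex order 0 < 1 < 2 < 3 < 4 and write every simplex with vertices in increasing order. Then dim K = 1 and the simplices of K are:

  0-simplices (5): [0], [1], [2], [3], [4]
  1-simplices (5): [0,1], [0,4], [1,2], [2,3], [3,4]

so the chain groups are C_0 ≅ Z^5, C_1 ≅ Z^5.

The boundary map ∂_1: C_1 → C_0 sends each edge [p,q] (with p < q) to q − p. For instance
  ∂[0,4] = [4] − [0].
As a 5×5 matrix over Z this has rank 4, with invariant factors (1,1,1,1).

Now H_k = ker ∂_k / im ∂_{k+1}, so:

  H_0: rank C_0 − rank ∂_1 = 5 − 4 = 1, and the invariant factors of ∂_1 are all 1, so H_0 = Z.
  H_1: rank ker ∂_1 − rank ∂_2 = (5 − 4) − 0 = 1, and there is no ∂_2, so H_1 = Z.

H_0 = Z,  H_1 = Z.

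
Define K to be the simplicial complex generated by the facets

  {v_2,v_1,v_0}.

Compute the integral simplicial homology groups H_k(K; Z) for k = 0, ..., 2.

H_0 = Z,  H_1 = 0,  H_2 = 0.

Fix the vertex order v_0 < v_1 < v_2 and write every simplex with vertices in increasing order. Then dim K = 2 and the simplices of K are:

  0-simplices (3): [v_0], [v_1], [v_2]
  1-simplices (3): [v_0,v_1], [v_0,v_2], [v_1,v_2]
  2-simplices (1): [v_0,v_1,v_2]

Hence C_0 ≅ Z^3, C_1 ≅ Z^3, C_2 ≅ Z^1.

Boundary ∂_1: C_1 → C_0 maps an edge to its endpoints' difference, ∂[p,q] = q − p. For instance
  ∂[v_0,v_2] = [v_2] − [v_0].
As a 3×3 matrix over Z this has rank 2, with invariant factors (1,1).

Boundary ∂_2: C_2 → C_1 acts by ∂[p,q,r] = [q,r] − [p,r] + [p,q]. For instance
  ∂[v_0,v_1,v_2] = [v_1,v_2] − [v_0,v_2] + [v_0,v_1].
As a 3×1 matrix over Z this has rank 1, with invariant factors (1).

Computing H_k = (kernel of ∂_k) / (image of ∂_{k+1}):

  H_0: rank C_0 − rank ∂_1 = 3 − 2 = 1, and the invariant factors of ∂_1 are all 1, so H_0 ≅ Z.
  H_1: rank ker ∂_1 − rank ∂_2 = (3 − 2) − 1 = 0, and the invariant factors of ∂_2 are all 1, so H_1 ≅ 0.
  H_2: rank ker ∂_2 − rank ∂_3 = (1 − 1) − 0 = 0, and there is no ∂_3, so H_2 ≅ 0.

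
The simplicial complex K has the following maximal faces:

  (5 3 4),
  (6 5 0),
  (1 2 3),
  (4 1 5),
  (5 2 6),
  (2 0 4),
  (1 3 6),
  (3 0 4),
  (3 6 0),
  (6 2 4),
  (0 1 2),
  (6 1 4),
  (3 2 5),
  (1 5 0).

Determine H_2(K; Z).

Order the vertices as 0 < 1 < 2 < 3 < 4 < 5 < 6. Listing each simplex with vertices in this order, K has dimension 2 with simplices:

  0-simplices (7): [0], [1], [2], [3], [4], [5], [6]
  1-simplices (21): [0,1], [0,2], [0,3], [0,4], [0,5], [0,6], [1,2], [1,3], [1,4], [1,5], [1,6], [2,3], [2,4], [2,5], [2,6], [3,4], [3,5], [3,6], [4,5], [4,6], [5,6]
  2-simplices (14): [0,1,2], [0,1,5], [0,2,4], [0,3,4], [0,3,6], [0,5,6], [1,2,3], [1,3,6], [1,4,5], [1,4,6], [2,3,5], [2,4,6], [2,5,6], [3,4,5]

so the chain groups are C_0 ≅ Z^7, C_1 ≅ Z^21, C_2 ≅ Z^14.

∂_1: C_1 → C_0 maps an edge to its endpoints' difference, ∂[p,q] = q − p. For instance
  ∂[5,6] = [6] − [5].
The resulting 7×21 matrix has rank 6, and its Smith normal form has invariant factors (1,1,1,1,1,1).

The boundary map ∂_2: C_2 → C_1 maps a triangle to the signed sum of its edges. For instance
  ∂[0,1,2] = [1,2] − [0,2] + [0,1],
  ∂[0,3,6] = [3,6] − [0,6] + [0,3].
As a 21×14 matrix over Z this has rank 13, with invariant factors (1,1,1,1,1,1,1,1,1,1,1,1,1).

Reading off H_k = ker ∂_k / im ∂_{k+1}:

  H_2: rank ker ∂_2 − rank ∂_3 = (14 − 13) − 0 = 1, and there is no ∂_3, so H_2 = Z.

H_2 = Z.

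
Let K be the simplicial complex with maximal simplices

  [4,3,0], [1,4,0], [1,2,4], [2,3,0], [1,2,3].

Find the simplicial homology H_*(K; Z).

H_0 ≅ Z,  H_1 ≅ Z,  H_2 = 0.

Fix the vertex order 0 < 1 < 2 < 3 < 4 and write every simplex with vertices in increasing order. Then dim K = 2 and the simplices of K are:

  0-simplices (5): [0], [1], [2], [3], [4]
  1-simplices (10): [0,1], [0,2], [0,3], [0,4], [1,2], [1,3], [1,4], [2,3], [2,4], [3,4]
  2-simplices (5): [0,1,4], [0,2,3], [0,3,4], [1,2,3], [1,2,4]

giving chain groups C_0 ≅ Z^5, C_1 ≅ Z^10, C_2 ≅ Z^5.

The boundary map ∂_1: C_1 → C_0 maps an edge to its endpoints' difference, ∂[p,q] = q − p. For instance
  ∂[0,2] = [2] − [0].
The 5×10 boundary matrix has rank 4 and Smith normal form diag(1,1,1,1).

Boundary ∂_2: C_2 → C_1 maps a triangle to the signed sum of its edges. For instance
  ∂[1,2,3] = [2,3] − [1,3] + [1,2],
  ∂[1,2,4] = [2,4] − [1,4] + [1,2].
The resulting 10×5 matrix has rank 5, and its Smith normal form has invariant factors (1,1,1,1,1).

Computing H_k = (kernel of ∂_k) / (image of ∂_{k+1}):

  H_0: rank C_0 − rank ∂_1 = 5 − 4 = 1, and the invariant factors of ∂_1 are all 1, so H_0 ≅ Z.
  H_1: rank ker ∂_1 − rank ∂_2 = (10 − 4) − 5 = 1, and the invariant factors of ∂_2 are all 1, so H_1 ≅ Z.
  H_2: rank ker ∂_2 − rank ∂_3 = (5 − 5) − 0 = 0, and there is no ∂_3, so H_2 ≅ 0.

As a check, the Euler characteristic is 5 − 10 + 5 = 0, which agrees with 1 − 1 + 0 = 0.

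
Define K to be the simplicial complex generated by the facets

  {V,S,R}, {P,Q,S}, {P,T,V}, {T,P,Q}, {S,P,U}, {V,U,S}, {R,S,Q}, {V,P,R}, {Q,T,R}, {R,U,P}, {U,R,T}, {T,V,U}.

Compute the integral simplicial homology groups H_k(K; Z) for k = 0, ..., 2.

Take the total order P < Q < R < S < T < U < V on the vertex set. Then K (dimension 2) consists of the simplices:

  0-simplices (7): P, Q, R, S, T, U, V
  1-simplices (18): PQ, PR, PS, PT, PU, PV, QR, QS, QT, RS, RT, RU, RV, SU, SV, TU, TV, UV
  2-simplices (12): PQS, PQT, PRU, PRV, PSU, PTV, QRS, QRT, RSV, RTU, SUV, TUV

so the chain groups are C_0 ≅ Z^7, C_1 ≅ Z^18, C_2 ≅ Z^12.

Boundary ∂_1: C_1 → C_0 maps an edge to its endpoints' difference, ∂[p,q] = q − p.
As a 7×18 matrix over Z this has rank 6, with invariant factors (1,1,1,1,1,1).

Boundary ∂_2: C_2 → C_1 sends each 2-simplex [p,q,r] to [q,r] − [p,r] + [p,q]. For instance
  ∂TUV = UV − TV + TU,
  ∂PRU = RU − PU + PR.
The resulting 18×12 matrix has rank 12, and its Smith normal form has invariant factors (1,1,1,1,1,1,1,1,1,1,1,2).

From H_k ≅ ker(∂_k) / im(∂_{k+1}) we obtain:

  H_0: rank C_0 − rank ∂_1 = 7 − 6 = 1, and the invariant factors of ∂_1 are all 1, so H_0 ≅ Z.
  H_1: rank ker ∂_1 − rank ∂_2 = (18 − 6) − 12 = 0, and ∂_2 has invariant factor 2 > 1, so H_1 ≅ Z/2Z.
  H_2: rank ker ∂_2 − rank ∂_3 = (12 − 12) − 0 = 0, and there is no ∂_3, so H_2 ≅ 0.

H_0 = Z,  H_1 = Z/2Z,  H_2 = 0.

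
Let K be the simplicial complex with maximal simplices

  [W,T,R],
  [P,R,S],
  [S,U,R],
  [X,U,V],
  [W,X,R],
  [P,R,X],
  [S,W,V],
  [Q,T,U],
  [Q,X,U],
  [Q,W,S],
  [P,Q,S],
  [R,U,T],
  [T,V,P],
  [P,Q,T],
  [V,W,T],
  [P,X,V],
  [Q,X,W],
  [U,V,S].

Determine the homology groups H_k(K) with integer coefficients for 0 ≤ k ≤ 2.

H_0 ≅ Z,  H_1 ≅ Z^2,  H_2 ≅ Z.

We work with the vertex ordering P < Q < R < S < T < U < V < W < X. The simplices of K, each written with vertices in increasing order, are:

  0-simplices (9): P, Q, R, S, T, U, V, W, X
  1-simplices (27): PQ, PR, PS, PT, PV, PX, QS, QT, QU, QW, QX, RS, RT, RU, RW, RX, SU, SV, SW, TU, TV, TW, UV, UX, VW, VX, WX
  2-simplices (18): PQS, PQT, PRS, PRX, PTV, PVX, QSW, QTU, QUX, QWX, RSU, RTU, RTW, RWX, SUV, SVW, TVW, UVX

Hence C_0 ≅ Z^9, C_1 ≅ Z^27, C_2 ≅ Z^18.

∂_1: C_1 → C_0 maps an edge to its endpoints' difference, ∂[p,q] = q − p. For instance
  ∂UV = V − U.
As a 9×27 matrix over Z this has rank 8, with invariant factors (1,1,1,1,1,1,1,1).

Boundary ∂_2: C_2 → C_1 sends each 2-simplex [p,q,r] to [q,r] − [p,r] + [p,q]. For instance
  ∂RSU = SU − RU + RS,
  ∂QTU = TU − QU + QT.
The 27×18 boundary matrix has rank 17 and Smith normal form diag(1,1,1,1,1,1,1,1,1,1,1,1,1,1,1,1,1).

Now H_k = ker ∂_k / im ∂_{k+1}, so:

  H_0: rank C_0 − rank ∂_1 = 9 − 8 = 1, and the invariant factors of ∂_1 are all 1, so H_0 ≅ Z.
  H_1: rank ker ∂_1 − rank ∂_2 = (27 − 8) − 17 = 2, and the invariant factors of ∂_2 are all 1, so H_1 ≅ Z^2.
  H_2: rank ker ∂_2 − rank ∂_3 = (18 − 17) − 0 = 1, and there is no ∂_3, so H_2 ≅ Z.

As a check, the Euler characteristic is 9 − 27 + 18 = 0, which agrees with 1 − 2 + 1 = 0.
(K is a triangulation of the torus T^2.)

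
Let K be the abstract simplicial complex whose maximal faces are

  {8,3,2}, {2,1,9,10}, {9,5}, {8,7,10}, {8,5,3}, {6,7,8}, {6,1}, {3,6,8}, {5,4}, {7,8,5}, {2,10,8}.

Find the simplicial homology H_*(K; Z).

H_0 ≅ Z,  H_1 ≅ Z^2,  H_2 = 0,  H_3 = 0.

Order the vertices as 1 < 2 < 3 < 4 < 5 < 6 < 7 < 8 < 9 < 10. Listing each simplex with vertices in this order, K has dimension 3 with simplices:

  0-simplices (10): [1], [2], [3], [4], [5], [6], [7], [8], [9], [10]
  1-simplices (21): [1,2], [1,6], [1,9], [1,10], [2,3], [2,8], [2,9], [2,10], [3,5], [3,6], [3,8], [4,5], [5,7], [5,8], [5,9], [6,7], [6,8], [7,8], [7,10], [8,10], [9,10]
  2-simplices (11): [1,2,9], [1,2,10], [1,9,10], [2,3,8], [2,8,10], [2,9,10], [3,5,8], [3,6,8], [5,7,8], [6,7,8], [7,8,10]
  3-simplices (1): [1,2,9,10]

so the chain groups are C_0 ≅ Z^10, C_1 ≅ Z^21, C_2 ≅ Z^11, C_3 ≅ Z^1.

∂_1: C_1 → C_0 is given by ∂[p,q] = [q] − [p].
The resulting 10×21 matrix has rank 9, and its Smith normal form has invariant factors (1,1,1,1,1,1,1,1,1).

∂_2: C_2 → C_1 maps a triangle to the signed sum of its edges. For instance
  ∂[2,3,8] = [3,8] − [2,8] + [2,3],
  ∂[2,9,10] = [9,10] − [2,10] + [2,9].
The resulting 21×11 matrix has rank 10, and its Smith normal form has invariant factors (1,1,1,1,1,1,1,1,1,1).

The boundary map ∂_3: C_3 → C_2 sends each 3-simplex σ to the alternating sum Σ_i (−1)^i (σ with its i-th vertex removed). For instance
  ∂[1,2,9,10] = [2,9,10] − [1,9,10] + [1,2,10] − [1,2,9].
The 11×1 boundary matrix has rank 1 and Smith normal form diag(1).

Reading off H_k = ker ∂_k / im ∂_{k+1}:

  H_0: rank C_0 − rank ∂_1 = 10 − 9 = 1, and the invariant factors of ∂_1 are all 1, so H_0 ≅ Z.
  H_1: rank ker ∂_1 − rank ∂_2 = (21 − 9) − 10 = 2, and the invariant factors of ∂_2 are all 1, so H_1 ≅ Z^2.
  H_2: rank ker ∂_2 − rank ∂_3 = (11 − 10) − 1 = 0, and the invariant factors of ∂_3 are all 1, so H_2 ≅ 0.
  H_3: rank ker ∂_3 − rank ∂_4 = (1 − 1) − 0 = 0, and there is no ∂_4, so H_3 ≅ 0.

As a check, the Euler characteristic is 10 − 21 + 11 − 1 = -1, which agrees with 1 − 2 + 0 − 0 = -1.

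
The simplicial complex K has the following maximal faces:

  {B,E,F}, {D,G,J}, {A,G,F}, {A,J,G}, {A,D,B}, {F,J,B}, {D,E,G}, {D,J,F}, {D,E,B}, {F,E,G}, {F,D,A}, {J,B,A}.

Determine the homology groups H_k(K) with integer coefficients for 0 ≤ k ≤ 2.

H_0 = Z,  H_1 = Z/2,  H_2 = 0.

K has 7 vertices, 18 edges, 12 triangles.
rank ∂_0 = 0, rank ∂_1 = 6 ⇒ b_0 = 7 − 0 − 6 = 1; all invariant factors of ∂_1 are 1 so no torsion. So H_0 = Z.
rank ∂_1 = 6, rank ∂_2 = 12 ⇒ b_1 = 18 − 6 − 12 = 0; ∂_2 has invariant factor(s) [2] giving torsion. So H_1 = Z/2.
rank ∂_2 = 12, rank ∂_3 = 0 ⇒ b_2 = 12 − 12 − 0 = 0. So H_2 = 0.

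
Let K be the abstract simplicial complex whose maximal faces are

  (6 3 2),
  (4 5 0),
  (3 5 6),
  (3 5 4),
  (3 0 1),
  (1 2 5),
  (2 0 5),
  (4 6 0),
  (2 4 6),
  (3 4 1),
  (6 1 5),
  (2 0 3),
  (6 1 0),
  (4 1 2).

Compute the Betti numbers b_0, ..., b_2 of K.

Take the total order 0 < 1 < 2 < 3 < 4 < 5 < 6 on the vertex set. Then K (dimension 2) consists of the simplices:

  0-simplices (7): [0], [1], [2], [3], [4], [5], [6]
  1-simplices (21): [0,1], [0,2], [0,3], [0,4], [0,5], [0,6], [1,2], [1,3], [1,4], [1,5], [1,6], [2,3], [2,4], [2,5], [2,6], [3,4], [3,5], [3,6], [4,5], [4,6], [5,6]
  2-simplices (14): [0,1,3], [0,1,6], [0,2,3], [0,2,5], [0,4,5], [0,4,6], [1,2,4], [1,2,5], [1,3,4], [1,5,6], [2,3,6], [2,4,6], [3,4,5], [3,5,6]

giving chain groups C_0 ≅ Z^7, C_1 ≅ Z^21, C_2 ≅ Z^14.

∂_1: C_1 → C_0 maps an edge to its endpoints' difference, ∂[p,q] = q − p. For instance
  ∂[4,6] = [6] − [4].
The 7×21 boundary matrix has rank 6 and Smith normal form diag(1,1,1,1,1,1).

The boundary map ∂_2: C_2 → C_1 acts by ∂[p,q,r] = [q,r] − [p,r] + [p,q]. For instance
  ∂[1,2,4] = [2,4] − [1,4] + [1,2],
  ∂[2,4,6] = [4,6] − [2,6] + [2,4].
This gives a 21×14 integer matrix of rank 13; reducing to Smith normal form yields diagonal entries (1,1,1,1,1,1,1,1,1,1,1,1,1).

From H_k ≅ ker(∂_k) / im(∂_{k+1}) we obtain:

  H_0: rank C_0 − rank ∂_1 = 7 − 6 = 1, and the invariant factors of ∂_1 are all 1, so H_0 = Z.
  H_1: rank ker ∂_1 − rank ∂_2 = (21 − 6) − 13 = 2, and the invariant factors of ∂_2 are all 1, so H_1 = Z^2.
  H_2: rank ker ∂_2 − rank ∂_3 = (14 − 13) − 0 = 1, and there is no ∂_3, so H_2 = Z.

As a check, the Euler characteristic is 7 − 21 + 14 = 0, which agrees with 1 − 2 + 1 = 0.
(K is a triangulation of the torus T^2.)

Hence the Betti numbers are b_0 = 1, b_1 = 2, b_2 = 1.

b_0 = 1, b_1 = 2, b_2 = 1.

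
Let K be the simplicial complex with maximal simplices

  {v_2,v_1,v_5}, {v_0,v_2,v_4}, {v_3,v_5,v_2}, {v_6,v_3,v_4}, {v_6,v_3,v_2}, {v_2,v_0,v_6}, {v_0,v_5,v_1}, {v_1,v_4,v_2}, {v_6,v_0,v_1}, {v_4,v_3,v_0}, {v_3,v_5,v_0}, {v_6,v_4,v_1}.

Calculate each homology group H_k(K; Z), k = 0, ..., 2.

H_0 = Z,  H_1 = Z/2,  H_2 = 0.

We work with the vertex ordering v_0 < v_1 < v_2 < v_3 < v_4 < v_5 < v_6. The simplices of K, each written with vertices in increasing order, are:

  0-simplices (7): [v_0], [v_1], [v_2], [v_3], [v_4], [v_5], [v_6]
  1-simplices (18): (18 of them)
  2-simplices (12): (12 of them)

giving chain groups C_0 ≅ Z^7, C_1 ≅ Z^18, C_2 ≅ Z^12.

∂_1: C_1 → C_0 is given by ∂[p,q] = [q] − [p].
The resulting 7×18 matrix has rank 6, and its Smith normal form has invariant factors (1,1,1,1,1,1).

∂_2: C_2 → C_1 maps a triangle to the signed sum of its edges. For instance
  ∂[v_1,v_4,v_6] = [v_4,v_6] − [v_1,v_6] + [v_1,v_4],
  ∂[v_0,v_3,v_5] = [v_3,v_5] − [v_0,v_5] + [v_0,v_3].
The 18×12 boundary matrix has rank 12 and Smith normal form diag(1,1,1,1,1,1,1,1,1,1,1,2).

Reading off H_k = ker ∂_k / im ∂_{k+1}:

  H_0: rank C_0 − rank ∂_1 = 7 − 6 = 1, and the invariant factors of ∂_1 are all 1, so H_0 = Z.
  H_1: rank ker ∂_1 − rank ∂_2 = (18 − 6) − 12 = 0, and ∂_2 has invariant factor 2 > 1, so H_1 = Z/2.
  H_2: rank ker ∂_2 − rank ∂_3 = (12 − 12) − 0 = 0, and there is no ∂_3, so H_2 = 0.

As a check, the Euler characteristic is 7 − 18 + 12 = 1, which agrees with 1 − 0 + 0 = 1.
(K is a triangulation of the real projective plane RP^2.)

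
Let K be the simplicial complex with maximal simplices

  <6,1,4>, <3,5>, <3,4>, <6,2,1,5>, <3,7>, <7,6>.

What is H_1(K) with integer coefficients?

H_1 = Z^2.

Fix the vertex order 1 < 2 < 3 < 4 < 5 < 6 < 7 and write every simplex with vertices in increasing order. Then dim K = 3 and the simplices of K are:

  0-simplices (7): [1], [2], [3], [4], [5], [6], [7]
  1-simplices (12): [1,2], [1,4], [1,5], [1,6], [2,5], [2,6], [3,4], [3,5], [3,7], [4,6], [5,6], [6,7]
  2-simplices (5): [1,2,5], [1,2,6], [1,4,6], [1,5,6], [2,5,6]
  3-simplices (1): [1,2,5,6]

so the chain groups are C_0 ≅ Z^7, C_1 ≅ Z^12, C_2 ≅ Z^5, C_3 ≅ Z^1.

∂_1: C_1 → C_0 sends each edge [p,q] (with p < q) to q − p.
This gives a 7×12 integer matrix of rank 6; reducing to Smith normal form yields diagonal entries (1,1,1,1,1,1).

The boundary map ∂_2: C_2 → C_1 sends each 2-simplex [p,q,r] to [q,r] − [p,r] + [p,q]. For instance
  ∂[2,5,6] = [5,6] − [2,6] + [2,5],
  ∂[1,5,6] = [5,6] − [1,6] + [1,5].
As a 12×5 matrix over Z this has rank 4, with invariant factors (1,1,1,1).

Boundary ∂_3: C_3 → C_2 sends each 3-simplex σ to the alternating sum Σ_i (−1)^i (σ with its i-th vertex removed). For instance
  ∂[1,2,5,6] = [2,5,6] − [1,5,6] + [1,2,6] − [1,2,5].
As a 5×1 matrix over Z this has rank 1, with invariant factors (1).

Reading off H_k = ker ∂_k / im ∂_{k+1}:

  H_1: rank ker ∂_1 − rank ∂_2 = (12 − 6) − 4 = 2, and the invariant factors of ∂_2 are all 1, so H_1 ≅ Z^2.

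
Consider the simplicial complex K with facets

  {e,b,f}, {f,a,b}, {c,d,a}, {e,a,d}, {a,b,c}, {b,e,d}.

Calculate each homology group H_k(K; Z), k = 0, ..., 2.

We work with the vertex ordering a < b < c < d < e < f. The simplices of K, each written with vertices in increasing order, are:

  0-simplices (6): a, b, c, d, e, f
  1-simplices (12): ab, ac, ad, ae, af, bc, bd, be, bf, cd, de, ef
  2-simplices (6): abc, abf, acd, ade, bde, bef

giving chain groups C_0 ≅ Z^6, C_1 ≅ Z^12, C_2 ≅ Z^6.

∂_1: C_1 → C_0 is given by ∂[p,q] = [q] − [p]. For instance
  ∂bd = d − b.
This gives a 6×12 integer matrix of rank 5; reducing to Smith normal form yields diagonal entries (1,1,1,1,1).

The boundary map ∂_2: C_2 → C_1 maps a triangle to the signed sum of its edges. For instance
  ∂bef = ef − bf + be,
  ∂abc = bc − ac + ab.
This gives a 12×6 integer matrix of rank 6; reducing to Smith normal form yields diagonal entries (1,1,1,1,1,1).

Reading off H_k = ker ∂_k / im ∂_{k+1}:

  H_0: rank C_0 − rank ∂_1 = 6 − 5 = 1, and the invariant factors of ∂_1 are all 1, so H_0 = Z.
  H_1: rank ker ∂_1 − rank ∂_2 = (12 − 5) − 6 = 1, and the invariant factors of ∂_2 are all 1, so H_1 = Z.
  H_2: rank ker ∂_2 − rank ∂_3 = (6 − 6) − 0 = 0, and there is no ∂_3, so H_2 = 0.

H_0 = Z,  H_1 = Z,  H_2 = 0.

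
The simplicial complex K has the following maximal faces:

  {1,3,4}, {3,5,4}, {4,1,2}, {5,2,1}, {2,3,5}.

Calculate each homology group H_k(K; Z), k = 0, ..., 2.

H_0 = Z,  H_1 = Z,  H_2 = 0.

Fix the vertex order 1 < 2 < 3 < 4 < 5 and write every simplex with vertices in increasing order. Then dim K = 2 and the simplices of K are:

  0-simplices (5): [1], [2], [3], [4], [5]
  1-simplices (10): [1,2], [1,3], [1,4], [1,5], [2,3], [2,4], [2,5], [3,4], [3,5], [4,5]
  2-simplices (5): [1,2,4], [1,2,5], [1,3,4], [2,3,5], [3,4,5]

giving chain groups C_0 ≅ Z^5, C_1 ≅ Z^10, C_2 ≅ Z^5.

∂_1: C_1 → C_0 is given by ∂[p,q] = [q] − [p]. For instance
  ∂[2,4] = [4] − [2].
This gives a 5×10 integer matrix of rank 4; reducing to Smith normal form yields diagonal entries (1,1,1,1).

The boundary map ∂_2: C_2 → C_1 maps a triangle to the signed sum of its edges. For instance
  ∂[1,3,4] = [3,4] − [1,4] + [1,3],
  ∂[2,3,5] = [3,5] − [2,5] + [2,3].
This gives a 10×5 integer matrix of rank 5; reducing to Smith normal form yields diagonal entries (1,1,1,1,1).

Now H_k = ker ∂_k / im ∂_{k+1}, so:

  H_0: rank C_0 − rank ∂_1 = 5 − 4 = 1, and the invariant factors of ∂_1 are all 1, so H_0 ≅ Z.
  H_1: rank ker ∂_1 − rank ∂_2 = (10 − 4) − 5 = 1, and the invariant factors of ∂_2 are all 1, so H_1 ≅ Z.
  H_2: rank ker ∂_2 − rank ∂_3 = (5 − 5) − 0 = 0, and there is no ∂_3, so H_2 ≅ 0.

As a check, the Euler characteristic is 5 − 10 + 5 = 0, which agrees with 1 − 1 + 0 = 0.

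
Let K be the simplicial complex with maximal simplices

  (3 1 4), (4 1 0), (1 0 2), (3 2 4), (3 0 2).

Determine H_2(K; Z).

Take the total order 0 < 1 < 2 < 3 < 4 on the vertex set. Then K (dimension 2) consists of the simplices:

  0-simplices (5): [0], [1], [2], [3], [4]
  1-simplices (10): [0,1], [0,2], [0,3], [0,4], [1,2], [1,3], [1,4], [2,3], [2,4], [3,4]
  2-simplices (5): [0,1,2], [0,1,4], [0,2,3], [1,3,4], [2,3,4]

Hence C_0 ≅ Z^5, C_1 ≅ Z^10, C_2 ≅ Z^5.

The boundary map ∂_1: C_1 → C_0 is given by ∂[p,q] = [q] − [p]. For instance
  ∂[2,4] = [4] − [2].
This gives a 5×10 integer matrix of rank 4; reducing to Smith normal form yields diagonal entries (1,1,1,1).

∂_2: C_2 → C_1 maps a triangle to the signed sum of its edges. For instance
  ∂[0,2,3] = [2,3] − [0,3] + [0,2],
  ∂[0,1,4] = [1,4] − [0,4] + [0,1].
This gives a 10×5 integer matrix of rank 5; reducing to Smith normal form yields diagonal entries (1,1,1,1,1).

From H_k ≅ ker(∂_k) / im(∂_{k+1}) we obtain:

  H_2: rank ker ∂_2 − rank ∂_3 = (5 − 5) − 0 = 0, and there is no ∂_3, so H_2 = 0.

H_2 ≅ 0.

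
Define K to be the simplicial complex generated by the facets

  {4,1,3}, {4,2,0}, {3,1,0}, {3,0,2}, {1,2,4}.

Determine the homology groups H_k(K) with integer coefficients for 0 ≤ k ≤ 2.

K has 5 vertices, 10 edges, 5 triangles.
rank ∂_0 = 0, rank ∂_1 = 4 ⇒ b_0 = 5 − 0 − 4 = 1; all invariant factors of ∂_1 are 1 so no torsion. So H_0 = Z.
rank ∂_1 = 4, rank ∂_2 = 5 ⇒ b_1 = 10 − 4 − 5 = 1; all invariant factors of ∂_2 are 1 so no torsion. So H_1 = Z.
rank ∂_2 = 5, rank ∂_3 = 0 ⇒ b_2 = 5 − 5 − 0 = 0. So H_2 = 0.

H_0 = Z,  H_1 = Z,  H_2 = 0.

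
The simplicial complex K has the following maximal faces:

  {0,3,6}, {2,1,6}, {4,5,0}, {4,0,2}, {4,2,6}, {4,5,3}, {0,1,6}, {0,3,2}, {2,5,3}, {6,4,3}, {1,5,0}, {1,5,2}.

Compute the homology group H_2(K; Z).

Fix the vertex order 0 < 1 < 2 < 3 < 4 < 5 < 6 and write every simplex with vertices in increasing order. Then dim K = 2 and the simplices of K are:

  0-simplices (7): [0], [1], [2], [3], [4], [5], [6]
  1-simplices (18): [0,1], [0,2], [0,3], [0,4], [0,5], [0,6], [1,2], [1,5], [1,6], [2,3], [2,4], [2,5], [2,6], [3,4], [3,5], [3,6], [4,5], [4,6]
  2-simplices (12): [0,1,5], [0,1,6], [0,2,3], [0,2,4], [0,3,6], [0,4,5], [1,2,5], [1,2,6], [2,3,5], [2,4,6], [3,4,5], [3,4,6]

so the chain groups are C_0 ≅ Z^7, C_1 ≅ Z^18, C_2 ≅ Z^12.

∂_1: C_1 → C_0 is given by ∂[p,q] = [q] − [p]. For instance
  ∂[1,6] = [6] − [1].
This gives a 7×18 integer matrix of rank 6; reducing to Smith normal form yields diagonal entries (1,1,1,1,1,1).

Boundary ∂_2: C_2 → C_1 acts by ∂[p,q,r] = [q,r] − [p,r] + [p,q]. For instance
  ∂[0,2,3] = [2,3] − [0,3] + [0,2],
  ∂[0,2,4] = [2,4] − [0,4] + [0,2].
This gives a 18×12 integer matrix of rank 12; reducing to Smith normal form yields diagonal entries (1,1,1,1,1,1,1,1,1,1,1,2).

Computing H_k = (kernel of ∂_k) / (image of ∂_{k+1}):

  H_2: rank ker ∂_2 − rank ∂_3 = (12 − 12) − 0 = 0, and there is no ∂_3, so H_2 ≅ 0.

H_2 ≅ 0.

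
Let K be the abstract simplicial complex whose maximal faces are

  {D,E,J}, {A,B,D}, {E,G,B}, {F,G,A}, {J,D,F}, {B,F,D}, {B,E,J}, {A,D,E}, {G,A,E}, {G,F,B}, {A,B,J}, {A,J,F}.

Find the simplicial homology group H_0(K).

H_0 = Z.

Order the vertices as A < B < D < E < F < G < J. Listing each simplex with vertices in this order, K has dimension 2 with simplices:

  0-simplices (7): A, B, D, E, F, G, J
  1-simplices (18): AB, AD, AE, AF, AG, AJ, BD, BE, BF, BG, BJ, DE, DF, DJ, EG, EJ, FG, FJ
  2-simplices (12): ABD, ABJ, ADE, AEG, AFG, AFJ, BDF, BEG, BEJ, BFG, DEJ, DFJ

Hence C_0 ≅ Z^7, C_1 ≅ Z^18, C_2 ≅ Z^12.

Boundary ∂_1: C_1 → C_0 sends each edge [p,q] (with p < q) to q − p. For instance
  ∂DF = F − D.
The resulting 7×18 matrix has rank 6, and its Smith normal form has invariant factors (1,1,1,1,1,1).

The boundary map ∂_2: C_2 → C_1 maps a triangle to the signed sum of its edges. For instance
  ∂ABJ = BJ − AJ + AB,
  ∂ADE = DE − AE + AD.
This gives a 18×12 integer matrix of rank 12; reducing to Smith normal form yields diagonal entries (1,1,1,1,1,1,1,1,1,1,1,2).

Computing H_k = (kernel of ∂_k) / (image of ∂_{k+1}):

  H_0: rank C_0 − rank ∂_1 = 7 − 6 = 1, and the invariant factors of ∂_1 are all 1, so H_0 ≅ Z.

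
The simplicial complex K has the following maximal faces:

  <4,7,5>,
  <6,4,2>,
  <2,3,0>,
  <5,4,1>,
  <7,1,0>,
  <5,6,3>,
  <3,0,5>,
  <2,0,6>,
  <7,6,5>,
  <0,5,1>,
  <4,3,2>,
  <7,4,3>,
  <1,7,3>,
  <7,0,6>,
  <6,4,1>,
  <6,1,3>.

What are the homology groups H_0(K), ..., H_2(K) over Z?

Order the vertices as 0 < 1 < 2 < 3 < 4 < 5 < 6 < 7. Listing each simplex with vertices in this order, K has dimension 2 with simplices:

  0-simplices (8): [0], [1], [2], [3], [4], [5], [6], [7]
  1-simplices (24): (24 of them)
  2-simplices (16): [0,1,5], [0,1,7], [0,2,3], [0,2,6], [0,3,5], [0,6,7], [1,3,6], [1,3,7], [1,4,5], [1,4,6], [2,3,4], [2,4,6], [3,4,7], [3,5,6], [4,5,7], [5,6,7]

giving chain groups C_0 ≅ Z^8, C_1 ≅ Z^24, C_2 ≅ Z^16.

The boundary map ∂_1: C_1 → C_0 sends each edge [p,q] (with p < q) to q − p.
As a 8×24 matrix over Z this has rank 7, with invariant factors (1,1,1,1,1,1,1).

∂_2: C_2 → C_1 sends each 2-simplex [p,q,r] to [q,r] − [p,r] + [p,q]. For instance
  ∂[1,3,6] = [3,6] − [1,6] + [1,3],
  ∂[0,1,7] = [1,7] − [0,7] + [0,1].
The resulting 24×16 matrix has rank 15, and its Smith normal form has invariant factors (1,1,1,1,1,1,1,1,1,1,1,1,1,1,1).

From H_k ≅ ker(∂_k) / im(∂_{k+1}) we obtain:

  H_0: rank C_0 − rank ∂_1 = 8 − 7 = 1, and the invariant factors of ∂_1 are all 1, so H_0 ≅ Z.
  H_1: rank ker ∂_1 − rank ∂_2 = (24 − 7) − 15 = 2, and the invariant factors of ∂_2 are all 1, so H_1 ≅ Z^2.
  H_2: rank ker ∂_2 − rank ∂_3 = (16 − 15) − 0 = 1, and there is no ∂_3, so H_2 ≅ Z.

As a check, the Euler characteristic is 8 − 24 + 16 = 0, which agrees with 1 − 2 + 1 = 0.

H_0 ≅ Z,  H_1 ≅ Z^2,  H_2 ≅ Z.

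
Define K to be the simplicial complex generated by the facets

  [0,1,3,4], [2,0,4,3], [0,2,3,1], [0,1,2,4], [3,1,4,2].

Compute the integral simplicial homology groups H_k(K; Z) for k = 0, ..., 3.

Fix the vertex order 0 < 1 < 2 < 3 < 4 and write every simplex with vertices in increasing order. Then dim K = 3 and the simplices of K are:

  0-simplices (5): [0], [1], [2], [3], [4]
  1-simplices (10): [0,1], [0,2], [0,3], [0,4], [1,2], [1,3], [1,4], [2,3], [2,4], [3,4]
  2-simplices (10): [0,1,2], [0,1,3], [0,1,4], [0,2,3], [0,2,4], [0,3,4], [1,2,3], [1,2,4], [1,3,4], [2,3,4]
  3-simplices (5): [0,1,2,3], [0,1,2,4], [0,1,3,4], [0,2,3,4], [1,2,3,4]

Hence C_0 ≅ Z^5, C_1 ≅ Z^10, C_2 ≅ Z^10, C_3 ≅ Z^5.

Boundary ∂_1: C_1 → C_0 maps an edge to its endpoints' difference, ∂[p,q] = q − p.
As a 5×10 matrix over Z this has rank 4, with invariant factors (1,1,1,1).

The boundary map ∂_2: C_2 → C_1 maps a triangle to the signed sum of its edges. For instance
  ∂[1,3,4] = [3,4] − [1,4] + [1,3],
  ∂[0,2,4] = [2,4] − [0,4] + [0,2].
The resulting 10×10 matrix has rank 6, and its Smith normal form has invariant factors (1,1,1,1,1,1).

The boundary map ∂_3: C_3 → C_2 sends each 3-simplex σ to the alternating sum Σ_i (−1)^i (σ with its i-th vertex removed). For instance
  ∂[0,2,3,4] = [2,3,4] − [0,3,4] + [0,2,4] − [0,2,3],
  ∂[0,1,2,3] = [1,2,3] − [0,2,3] + [0,1,3] − [0,1,2].
This gives a 10×5 integer matrix of rank 4; reducing to Smith normal form yields diagonal entries (1,1,1,1).

Now H_k = ker ∂_k / im ∂_{k+1}, so:

  H_0: rank C_0 − rank ∂_1 = 5 − 4 = 1, and the invariant factors of ∂_1 are all 1, so H_0 = Z.
  H_1: rank ker ∂_1 − rank ∂_2 = (10 − 4) − 6 = 0, and the invariant factors of ∂_2 are all 1, so H_1 = 0.
  H_2: rank ker ∂_2 − rank ∂_3 = (10 − 6) − 4 = 0, and the invariant factors of ∂_3 are all 1, so H_2 = 0.
  H_3: rank ker ∂_3 − rank ∂_4 = (5 − 4) − 0 = 1, and there is no ∂_4, so H_3 = Z.

As a check, the Euler characteristic is 5 − 10 + 10 − 5 = 0, which agrees with 1 − 0 + 0 − 1 = 0.

H_0 = Z,  H_1 = 0,  H_2 = 0,  H_3 = Z.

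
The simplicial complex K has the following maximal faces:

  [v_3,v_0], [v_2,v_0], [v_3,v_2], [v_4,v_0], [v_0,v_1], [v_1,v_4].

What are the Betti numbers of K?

b_0 = 1, b_1 = 2.

Fix the vertex order v_0 < v_1 < v_2 < v_3 < v_4 and write every simplex with vertices in increasing order. Then dim K = 1 and the simplices of K are:

  0-simplices (5): [v_0], [v_1], [v_2], [v_3], [v_4]
  1-simplices (6): [v_0,v_1], [v_0,v_2], [v_0,v_3], [v_0,v_4], [v_1,v_4], [v_2,v_3]

Hence C_0 ≅ Z^5, C_1 ≅ Z^6.

Boundary ∂_1: C_1 → C_0 sends each edge [p,q] (with p < q) to q − p. For instance
  ∂[v_1,v_4] = [v_4] − [v_1].
As a 5×6 matrix over Z this has rank 4, with invariant factors (1,1,1,1).

From H_k ≅ ker(∂_k) / im(∂_{k+1}) we obtain:

  H_0: rank C_0 − rank ∂_1 = 5 − 4 = 1, and the invariant factors of ∂_1 are all 1, so H_0 = Z.
  H_1: rank ker ∂_1 − rank ∂_2 = (6 − 4) − 0 = 2, and there is no ∂_2, so H_1 = Z^2.

Hence the Betti numbers are b_0 = 1, b_1 = 2.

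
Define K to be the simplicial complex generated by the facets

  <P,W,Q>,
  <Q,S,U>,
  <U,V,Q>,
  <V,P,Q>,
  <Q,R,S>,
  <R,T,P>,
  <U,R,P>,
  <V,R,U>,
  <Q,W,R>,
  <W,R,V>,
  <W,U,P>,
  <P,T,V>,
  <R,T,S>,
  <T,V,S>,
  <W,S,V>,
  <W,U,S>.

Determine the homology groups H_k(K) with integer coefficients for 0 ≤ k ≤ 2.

H_0 = Z,  H_1 = Z^2,  H_2 = Z.

We work with the vertex ordering P < Q < R < S < T < U < V < W. The simplices of K, each written with vertices in increasing order, are:

  0-simplices (8): P, Q, R, S, T, U, V, W
  1-simplices (24): PQ, PR, PT, PU, PV, PW, QR, QS, QU, QV, QW, RS, RT, RU, RV, RW, ST, SU, SV, SW, TV, UV, UW, VW
  2-simplices (16): PQV, PQW, PRT, PRU, PTV, PUW, QRS, QRW, QSU, QUV, RST, RUV, RVW, STV, SUW, SVW

giving chain groups C_0 ≅ Z^8, C_1 ≅ Z^24, C_2 ≅ Z^16.

Boundary ∂_1: C_1 → C_0 sends each edge [p,q] (with p < q) to q − p. For instance
  ∂VW = W − V.
This gives a 8×24 integer matrix of rank 7; reducing to Smith normal form yields diagonal entries (1,1,1,1,1,1,1).

The boundary map ∂_2: C_2 → C_1 sends each 2-simplex [p,q,r] to [q,r] − [p,r] + [p,q]. For instance
  ∂QUV = UV − QV + QU,
  ∂PQW = QW − PW + PQ.
This gives a 24×16 integer matrix of rank 15; reducing to Smith normal form yields diagonal entries (1,1,1,1,1,1,1,1,1,1,1,1,1,1,1).

From H_k ≅ ker(∂_k) / im(∂_{k+1}) we obtain:

  H_0: rank C_0 − rank ∂_1 = 8 − 7 = 1, and the invariant factors of ∂_1 are all 1, so H_0 ≅ Z.
  H_1: rank ker ∂_1 − rank ∂_2 = (24 − 7) − 15 = 2, and the invariant factors of ∂_2 are all 1, so H_1 ≅ Z^2.
  H_2: rank ker ∂_2 − rank ∂_3 = (16 − 15) − 0 = 1, and there is no ∂_3, so H_2 ≅ Z.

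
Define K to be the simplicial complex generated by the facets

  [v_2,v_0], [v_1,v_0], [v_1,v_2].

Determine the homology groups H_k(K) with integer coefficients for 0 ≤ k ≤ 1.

K has 3 vertices, 3 edges.
rank ∂_0 = 0, rank ∂_1 = 2 ⇒ b_0 = 3 − 0 − 2 = 1; all invariant factors of ∂_1 are 1 so no torsion. So H_0 = Z.
rank ∂_1 = 2, rank ∂_2 = 0 ⇒ b_1 = 3 − 2 − 0 = 1. So H_1 = Z.

H_0 = Z,  H_1 = Z.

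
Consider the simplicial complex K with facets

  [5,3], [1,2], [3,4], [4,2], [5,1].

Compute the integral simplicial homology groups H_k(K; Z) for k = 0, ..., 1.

H_0 = Z,  H_1 = Z.

Order the vertices as 1 < 2 < 3 < 4 < 5. Listing each simplex with vertices in this order, K has dimension 1 with simplices:

  0-simplices (5): [1], [2], [3], [4], [5]
  1-simplices (5): [1,2], [1,5], [2,4], [3,4], [3,5]

giving chain groups C_0 ≅ Z^5, C_1 ≅ Z^5.

The boundary map ∂_1: C_1 → C_0 is given by ∂[p,q] = [q] − [p]. For instance
  ∂[1,2] = [2] − [1].
The 5×5 boundary matrix has rank 4 and Smith normal form diag(1,1,1,1).

Reading off H_k = ker ∂_k / im ∂_{k+1}:

  H_0: rank C_0 − rank ∂_1 = 5 − 4 = 1, and the invariant factors of ∂_1 are all 1, so H_0 ≅ Z.
  H_1: rank ker ∂_1 − rank ∂_2 = (5 − 4) − 0 = 1, and there is no ∂_2, so H_1 ≅ Z.

(K is a triangulation of the circle S^1.)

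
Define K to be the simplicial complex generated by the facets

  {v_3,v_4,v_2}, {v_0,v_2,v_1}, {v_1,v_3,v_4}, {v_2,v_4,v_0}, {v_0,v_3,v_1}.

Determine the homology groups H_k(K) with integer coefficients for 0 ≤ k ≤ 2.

H_0 = Z,  H_1 = Z,  H_2 = 0.

Fix the vertex order v_0 < v_1 < v_2 < v_3 < v_4 and write every simplex with vertices in increasing order. Then dim K = 2 and the simplices of K are:

  0-simplices (5): [v_0], [v_1], [v_2], [v_3], [v_4]
  1-simplices (10): [v_0,v_1], [v_0,v_2], [v_0,v_3], [v_0,v_4], [v_1,v_2], [v_1,v_3], [v_1,v_4], [v_2,v_3], [v_2,v_4], [v_3,v_4]
  2-simplices (5): [v_0,v_1,v_2], [v_0,v_1,v_3], [v_0,v_2,v_4], [v_1,v_3,v_4], [v_2,v_3,v_4]

so the chain groups are C_0 ≅ Z^5, C_1 ≅ Z^10, C_2 ≅ Z^5.

The boundary map ∂_1: C_1 → C_0 maps an edge to its endpoints' difference, ∂[p,q] = q − p.
The 5×10 boundary matrix has rank 4 and Smith normal form diag(1,1,1,1).

∂_2: C_2 → C_1 acts by ∂[p,q,r] = [q,r] − [p,r] + [p,q]. For instance
  ∂[v_0,v_1,v_3] = [v_1,v_3] − [v_0,v_3] + [v_0,v_1],
  ∂[v_2,v_3,v_4] = [v_3,v_4] − [v_2,v_4] + [v_2,v_3].
This gives a 10×5 integer matrix of rank 5; reducing to Smith normal form yields diagonal entries (1,1,1,1,1).

Computing H_k = (kernel of ∂_k) / (image of ∂_{k+1}):

  H_0: rank C_0 − rank ∂_1 = 5 − 4 = 1, and the invariant factors of ∂_1 are all 1, so H_0 = Z.
  H_1: rank ker ∂_1 − rank ∂_2 = (10 − 4) − 5 = 1, and the invariant factors of ∂_2 are all 1, so H_1 = Z.
  H_2: rank ker ∂_2 − rank ∂_3 = (5 − 5) − 0 = 0, and there is no ∂_3, so H_2 = 0.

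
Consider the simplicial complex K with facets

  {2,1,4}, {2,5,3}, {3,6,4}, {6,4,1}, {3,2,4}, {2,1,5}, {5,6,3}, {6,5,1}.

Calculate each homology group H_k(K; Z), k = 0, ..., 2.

We work with the vertex ordering 1 < 2 < 3 < 4 < 5 < 6. The simplices of K, each written with vertices in increasing order, are:

  0-simplices (6): [1], [2], [3], [4], [5], [6]
  1-simplices (12): [1,2], [1,4], [1,5], [1,6], [2,3], [2,4], [2,5], [3,4], [3,5], [3,6], [4,6], [5,6]
  2-simplices (8): [1,2,4], [1,2,5], [1,4,6], [1,5,6], [2,3,4], [2,3,5], [3,4,6], [3,5,6]

Hence C_0 ≅ Z^6, C_1 ≅ Z^12, C_2 ≅ Z^8.

Boundary ∂_1: C_1 → C_0 sends each edge [p,q] (with p < q) to q − p. For instance
  ∂[3,5] = [5] − [3].
The resulting 6×12 matrix has rank 5, and its Smith normal form has invariant factors (1,1,1,1,1).

The boundary map ∂_2: C_2 → C_1 acts by ∂[p,q,r] = [q,r] − [p,r] + [p,q]. For instance
  ∂[3,4,6] = [4,6] − [3,6] + [3,4],
  ∂[2,3,4] = [3,4] − [2,4] + [2,3].
This gives a 12×8 integer matrix of rank 7; reducing to Smith normal form yields diagonal entries (1,1,1,1,1,1,1).

Computing H_k = (kernel of ∂_k) / (image of ∂_{k+1}):

  H_0: rank C_0 − rank ∂_1 = 6 − 5 = 1, and the invariant factors of ∂_1 are all 1, so H_0 ≅ Z.
  H_1: rank ker ∂_1 − rank ∂_2 = (12 − 5) − 7 = 0, and the invariant factors of ∂_2 are all 1, so H_1 ≅ 0.
  H_2: rank ker ∂_2 − rank ∂_3 = (8 − 7) − 0 = 1, and there is no ∂_3, so H_2 ≅ Z.

H_0 ≅ Z,  H_1 = 0,  H_2 ≅ Z.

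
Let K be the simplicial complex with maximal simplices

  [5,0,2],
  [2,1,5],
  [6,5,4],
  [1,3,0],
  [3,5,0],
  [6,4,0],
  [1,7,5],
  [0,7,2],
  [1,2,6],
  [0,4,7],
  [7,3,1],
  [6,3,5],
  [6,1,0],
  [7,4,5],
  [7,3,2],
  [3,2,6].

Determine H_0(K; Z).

Fix the vertex order 0 < 1 < 2 < 3 < 4 < 5 < 6 < 7 and write every simplex with vertices in increasing order. Then dim K = 2 and the simplices of K are:

  0-simplices (8): [0], [1], [2], [3], [4], [5], [6], [7]
  1-simplices (24): (24 of them)
  2-simplices (16): [0,1,3], [0,1,6], [0,2,5], [0,2,7], [0,3,5], [0,4,6], [0,4,7], [1,2,5], [1,2,6], [1,3,7], [1,5,7], [2,3,6], [2,3,7], [3,5,6], [4,5,6], [4,5,7]

giving chain groups C_0 ≅ Z^8, C_1 ≅ Z^24, C_2 ≅ Z^16.

∂_1: C_1 → C_0 maps an edge to its endpoints' difference, ∂[p,q] = q − p.
The resulting 8×24 matrix has rank 7, and its Smith normal form has invariant factors (1,1,1,1,1,1,1).

∂_2: C_2 → C_1 sends each 2-simplex [p,q,r] to [q,r] − [p,r] + [p,q]. For instance
  ∂[2,3,6] = [3,6] − [2,6] + [2,3],
  ∂[1,5,7] = [5,7] − [1,7] + [1,5].
The resulting 24×16 matrix has rank 15, and its Smith normal form has invariant factors (1,1,1,1,1,1,1,1,1,1,1,1,1,1,1).

Now H_k = ker ∂_k / im ∂_{k+1}, so:

  H_0: rank C_0 − rank ∂_1 = 8 − 7 = 1, and the invariant factors of ∂_1 are all 1, so H_0 ≅ Z.

(K is a triangulation of the torus T^2.)

H_0 = Z.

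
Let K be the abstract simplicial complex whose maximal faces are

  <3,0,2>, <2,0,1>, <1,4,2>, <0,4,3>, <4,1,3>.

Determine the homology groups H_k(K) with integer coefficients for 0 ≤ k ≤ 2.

K has 5 vertices, 10 edges, 5 triangles.
rank ∂_0 = 0, rank ∂_1 = 4 ⇒ b_0 = 5 − 0 − 4 = 1; all invariant factors of ∂_1 are 1 so no torsion. So H_0 = Z.
rank ∂_1 = 4, rank ∂_2 = 5 ⇒ b_1 = 10 − 4 − 5 = 1; all invariant factors of ∂_2 are 1 so no torsion. So H_1 = Z.
rank ∂_2 = 5, rank ∂_3 = 0 ⇒ b_2 = 5 − 5 − 0 = 0. So H_2 = 0.

H_0 = Z,  H_1 = Z,  H_2 = 0.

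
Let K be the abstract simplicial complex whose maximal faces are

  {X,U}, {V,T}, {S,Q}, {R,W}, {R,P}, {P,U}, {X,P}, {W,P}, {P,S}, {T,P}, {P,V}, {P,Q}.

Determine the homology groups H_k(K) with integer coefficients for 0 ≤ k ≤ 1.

Take the total order P < Q < R < S < T < U < V < W < X on the vertex set. Then K (dimension 1) consists of the simplices:

  0-simplices (9): P, Q, R, S, T, U, V, W, X
  1-simplices (12): PQ, PR, PS, PT, PU, PV, PW, PX, QS, RW, TV, UX

giving chain groups C_0 ≅ Z^9, C_1 ≅ Z^12.

The boundary map ∂_1: C_1 → C_0 maps an edge to its endpoints' difference, ∂[p,q] = q − p. For instance
  ∂TV = V − T.
The 9×12 boundary matrix has rank 8 and Smith normal form diag(1,1,1,1,1,1,1,1).

Now H_k = ker ∂_k / im ∂_{k+1}, so:

  H_0: rank C_0 − rank ∂_1 = 9 − 8 = 1, and the invariant factors of ∂_1 are all 1, so H_0 ≅ Z.
  H_1: rank ker ∂_1 − rank ∂_2 = (12 − 8) − 0 = 4, and there is no ∂_2, so H_1 ≅ Z^4.

(K is a triangulation of a wedge of 4 circles.)

H_0 ≅ Z,  H_1 ≅ Z^4.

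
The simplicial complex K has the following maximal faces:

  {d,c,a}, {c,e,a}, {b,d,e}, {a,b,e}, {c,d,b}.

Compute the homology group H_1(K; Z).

Fix the vertex order a < b < c < d < e and write every simplex with vertices in increasing order. Then dim K = 2 and the simplices of K are:

  0-simplices (5): a, b, c, d, e
  1-simplices (10): ab, ac, ad, ae, bc, bd, be, cd, ce, de
  2-simplices (5): abe, acd, ace, bcd, bde

giving chain groups C_0 ≅ Z^5, C_1 ≅ Z^10, C_2 ≅ Z^5.

Boundary ∂_1: C_1 → C_0 is given by ∂[p,q] = [q] − [p].
The resulting 5×10 matrix has rank 4, and its Smith normal form has invariant factors (1,1,1,1).

The boundary map ∂_2: C_2 → C_1 acts by ∂[p,q,r] = [q,r] − [p,r] + [p,q]. For instance
  ∂bde = de − be + bd,
  ∂acd = cd − ad + ac.
As a 10×5 matrix over Z this has rank 5, with invariant factors (1,1,1,1,1).

Now H_k = ker ∂_k / im ∂_{k+1}, so:

  H_1: rank ker ∂_1 − rank ∂_2 = (10 − 4) − 5 = 1, and the invariant factors of ∂_2 are all 1, so H_1 = Z.

H_1 = Z.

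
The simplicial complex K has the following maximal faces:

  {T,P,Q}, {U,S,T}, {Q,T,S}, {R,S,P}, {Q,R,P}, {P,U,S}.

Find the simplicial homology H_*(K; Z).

H_0 ≅ Z,  H_1 ≅ Z,  H_2 = 0.

Take the total order P < Q < R < S < T < U on the vertex set. Then K (dimension 2) consists of the simplices:

  0-simplices (6): P, Q, R, S, T, U
  1-simplices (12): PQ, PR, PS, PT, PU, QR, QS, QT, RS, ST, SU, TU
  2-simplices (6): PQR, PQT, PRS, PSU, QST, STU

giving chain groups C_0 ≅ Z^6, C_1 ≅ Z^12, C_2 ≅ Z^6.

∂_1: C_1 → C_0 is given by ∂[p,q] = [q] − [p].
As a 6×12 matrix over Z this has rank 5, with invariant factors (1,1,1,1,1).

The boundary map ∂_2: C_2 → C_1 sends each 2-simplex [p,q,r] to [q,r] − [p,r] + [p,q]. For instance
  ∂PQR = QR − PR + PQ,
  ∂STU = TU − SU + ST.
As a 12×6 matrix over Z this has rank 6, with invariant factors (1,1,1,1,1,1).

Computing H_k = (kernel of ∂_k) / (image of ∂_{k+1}):

  H_0: rank C_0 − rank ∂_1 = 6 − 5 = 1, and the invariant factors of ∂_1 are all 1, so H_0 = Z.
  H_1: rank ker ∂_1 − rank ∂_2 = (12 − 5) − 6 = 1, and the invariant factors of ∂_2 are all 1, so H_1 = Z.
  H_2: rank ker ∂_2 − rank ∂_3 = (6 − 6) − 0 = 0, and there is no ∂_3, so H_2 = 0.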